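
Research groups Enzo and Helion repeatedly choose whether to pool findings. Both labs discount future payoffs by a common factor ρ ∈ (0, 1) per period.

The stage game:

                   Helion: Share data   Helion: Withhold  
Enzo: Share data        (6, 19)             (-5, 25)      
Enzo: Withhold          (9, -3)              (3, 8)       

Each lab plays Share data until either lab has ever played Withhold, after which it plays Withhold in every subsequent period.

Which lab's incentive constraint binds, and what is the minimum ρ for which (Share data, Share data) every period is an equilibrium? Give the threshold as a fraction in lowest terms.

For Enzo: deviation gain 9−6 = 3, per-period punishment loss 6−3 = 3. IC gives ρ ≥ 3/6 = 1/2.
For Helion: gain 6, loss 11 per period, so ρ ≥ 6/17.
The tighter constraint is Enzo's, so cooperation needs ρ ≥ 1/2.

Enzo; ρ ≥ 1/2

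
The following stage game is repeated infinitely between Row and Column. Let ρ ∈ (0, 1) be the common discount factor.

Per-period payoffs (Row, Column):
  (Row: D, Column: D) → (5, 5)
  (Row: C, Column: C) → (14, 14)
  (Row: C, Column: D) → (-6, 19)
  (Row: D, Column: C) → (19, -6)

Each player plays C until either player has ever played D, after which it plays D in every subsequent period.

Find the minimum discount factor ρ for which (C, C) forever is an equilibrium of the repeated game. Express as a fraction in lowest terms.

5/14

One-period gain from deviating is 19 − 14 = 5. The loss is 14 − 5 = 9 in every subsequent period, with present value 9·ρ/(1−ρ).
Deviation is unprofitable when 9·ρ/(1−ρ) ≥ 5, i.e. ρ/(1−ρ) ≥ 5/9.
Equivalently ρ ≥ 5/(5+9) = 5/14.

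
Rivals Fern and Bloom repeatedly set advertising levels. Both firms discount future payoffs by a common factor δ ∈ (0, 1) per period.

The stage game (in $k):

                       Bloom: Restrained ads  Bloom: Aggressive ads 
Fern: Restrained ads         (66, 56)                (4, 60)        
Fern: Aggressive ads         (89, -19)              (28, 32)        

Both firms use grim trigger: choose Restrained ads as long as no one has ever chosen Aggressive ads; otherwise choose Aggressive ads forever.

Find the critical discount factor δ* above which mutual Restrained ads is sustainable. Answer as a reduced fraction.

23/61

Fern's threshold: (89−66)/(89−28) = 23/61.
Bloom's threshold: (60−56)/(60−32) = 1/7.
23/61 > 1/7, so Fern binds and δ* = 23/61.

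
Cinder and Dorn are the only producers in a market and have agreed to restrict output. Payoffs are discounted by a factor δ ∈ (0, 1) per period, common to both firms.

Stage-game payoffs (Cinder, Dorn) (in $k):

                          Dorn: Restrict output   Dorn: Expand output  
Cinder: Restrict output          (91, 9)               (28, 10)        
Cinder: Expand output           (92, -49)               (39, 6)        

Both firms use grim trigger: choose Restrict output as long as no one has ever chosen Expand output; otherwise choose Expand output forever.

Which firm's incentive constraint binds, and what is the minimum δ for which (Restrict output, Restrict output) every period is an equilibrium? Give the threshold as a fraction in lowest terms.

Dorn; δ ≥ 1/4

Cinder's threshold: (92−91)/(92−39) = 1/53.
Dorn's threshold: (10−9)/(10−6) = 1/4.
1/53 < 1/4, so Dorn binds and δ* = 1/4.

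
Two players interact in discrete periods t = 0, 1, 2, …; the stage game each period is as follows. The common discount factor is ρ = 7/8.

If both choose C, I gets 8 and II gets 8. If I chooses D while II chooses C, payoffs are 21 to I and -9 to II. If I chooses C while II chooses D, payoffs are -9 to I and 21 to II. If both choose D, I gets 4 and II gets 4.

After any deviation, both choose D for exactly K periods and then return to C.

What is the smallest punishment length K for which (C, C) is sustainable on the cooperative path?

5

Need Σ_{k=1}^{K} ρ^k ≥ (21−8)/(8−4) = 3.2500 at ρ = 7/8.
At K = 4 the sum is 2.8967 < 3.2500; at K = 5 it is 3.4096 ≥ 3.2500.
So the minimum punishment length is K = 5.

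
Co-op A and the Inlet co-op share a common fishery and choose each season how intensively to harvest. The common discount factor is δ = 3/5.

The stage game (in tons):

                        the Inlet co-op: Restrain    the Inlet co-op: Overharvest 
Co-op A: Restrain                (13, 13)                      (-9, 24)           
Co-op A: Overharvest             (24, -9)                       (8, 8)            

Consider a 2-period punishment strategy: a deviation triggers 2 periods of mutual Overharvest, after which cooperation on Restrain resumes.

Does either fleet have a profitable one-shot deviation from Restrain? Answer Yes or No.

Comparing payoff streams over the 3 periods until play realigns: cooperate → 13(1+δ+…+δ^2); deviate → 24 + 8(δ+…+δ^2).
Cooperation is sustained iff (13−8)(δ+…+δ^2) ≥ 24−13.
δ+…+δ^2 = 3/5·(1−(3/5)^2)/(1−3/5) = 0.9600, and (24−13)/(13−8) = 2.2000.
0.9600 < 2.2000, so cooperation is not sustainable.

Yes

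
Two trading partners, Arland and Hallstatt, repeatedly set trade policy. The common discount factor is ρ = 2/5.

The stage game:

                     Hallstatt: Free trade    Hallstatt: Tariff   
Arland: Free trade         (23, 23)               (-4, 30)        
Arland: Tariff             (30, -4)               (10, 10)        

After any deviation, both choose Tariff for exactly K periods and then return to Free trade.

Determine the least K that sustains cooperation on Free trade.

No profitable deviation requires (23−10)(ρ+…+ρ^K) ≥ 30−23, i.e. ρ+…+ρ^K ≥ 7/13 ≈ 0.5385.
With ρ = 2/5, the partial sums are K=1: 0.4000, K=2: 0.5600.
K = 2 is the first length at which the sum reaches 0.5385.

2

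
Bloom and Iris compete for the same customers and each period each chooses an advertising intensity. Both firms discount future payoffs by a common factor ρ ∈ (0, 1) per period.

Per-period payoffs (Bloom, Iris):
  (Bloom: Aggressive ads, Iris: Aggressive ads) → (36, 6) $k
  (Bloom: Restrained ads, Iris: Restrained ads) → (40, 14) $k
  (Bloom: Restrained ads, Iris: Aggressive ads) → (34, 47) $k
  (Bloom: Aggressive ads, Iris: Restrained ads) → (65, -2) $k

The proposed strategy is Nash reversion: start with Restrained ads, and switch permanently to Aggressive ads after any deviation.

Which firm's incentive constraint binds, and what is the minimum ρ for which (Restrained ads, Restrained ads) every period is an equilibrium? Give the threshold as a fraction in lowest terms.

Bloom; ρ ≥ 25/29

For Bloom: deviation gain 65−40 = 25, per-period punishment loss 40−36 = 4. IC gives ρ ≥ 25/29.
For Iris: gain 33, loss 8 per period, so ρ ≥ 33/41.
The tighter constraint is Bloom's, so cooperation needs ρ ≥ 25/29.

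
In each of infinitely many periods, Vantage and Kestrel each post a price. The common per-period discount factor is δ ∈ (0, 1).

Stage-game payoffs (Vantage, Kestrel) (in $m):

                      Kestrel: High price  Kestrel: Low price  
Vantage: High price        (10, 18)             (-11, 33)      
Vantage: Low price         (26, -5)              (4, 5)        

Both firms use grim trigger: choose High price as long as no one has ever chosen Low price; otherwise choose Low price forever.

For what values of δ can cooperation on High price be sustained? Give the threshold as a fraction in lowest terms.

8/11

Vantage's threshold: (26−10)/(26−4) = 8/11.
Kestrel's threshold: (33−18)/(33−5) = 15/28.
8/11 > 15/28, so Vantage binds and δ* = 8/11.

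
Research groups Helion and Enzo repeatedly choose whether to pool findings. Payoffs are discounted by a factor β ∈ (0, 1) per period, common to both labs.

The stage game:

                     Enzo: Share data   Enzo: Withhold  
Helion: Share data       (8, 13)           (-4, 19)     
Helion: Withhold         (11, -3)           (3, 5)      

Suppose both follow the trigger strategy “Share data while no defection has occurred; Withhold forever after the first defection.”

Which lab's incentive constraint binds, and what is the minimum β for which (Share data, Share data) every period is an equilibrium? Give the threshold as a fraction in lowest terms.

Enzo; β ≥ 3/7

Helion's threshold: (11−8)/(11−3) = 3/8.
Enzo's threshold: (19−13)/(19−5) = 3/7.
3/8 < 3/7, so Enzo binds and β* = 3/7.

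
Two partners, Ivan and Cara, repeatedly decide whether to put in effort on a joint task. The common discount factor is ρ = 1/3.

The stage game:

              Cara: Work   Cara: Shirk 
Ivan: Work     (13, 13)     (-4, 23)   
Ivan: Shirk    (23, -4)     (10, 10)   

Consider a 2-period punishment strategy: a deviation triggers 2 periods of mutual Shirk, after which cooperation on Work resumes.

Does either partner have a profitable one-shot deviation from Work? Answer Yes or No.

Yes

A one-shot deviation gives 23 now, then 10 for 2 periods, then back to 13.
Gain from deviating: (23−13) today; loss: (13−10) in each of the next 2 periods.
No-deviation condition: (13−10)(ρ+…+ρ^2) ≥ 23−13, i.e. ρ+…+ρ^2 ≥ 10/3.
At ρ = 1/3: ρ+…+ρ^2 = 0.4444 < 3.3333.
So cooperation is not sustainable.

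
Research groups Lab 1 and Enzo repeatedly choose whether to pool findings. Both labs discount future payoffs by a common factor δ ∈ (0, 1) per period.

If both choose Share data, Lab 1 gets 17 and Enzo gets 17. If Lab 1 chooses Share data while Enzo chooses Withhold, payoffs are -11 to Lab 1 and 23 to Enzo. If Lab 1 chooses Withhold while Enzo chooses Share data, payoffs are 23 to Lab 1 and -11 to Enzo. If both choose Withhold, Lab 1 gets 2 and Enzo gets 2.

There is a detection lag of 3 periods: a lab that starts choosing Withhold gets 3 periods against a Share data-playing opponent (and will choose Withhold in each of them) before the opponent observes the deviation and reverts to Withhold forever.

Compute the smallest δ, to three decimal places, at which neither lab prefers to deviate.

0.659

A deviator earns 23 for 3 periods, then 2 forever; cooperating earns 17 forever. Multiplying the IC by (1−δ):
17 ≥ 23(1−δ^3) + 2δ^3, so 21·δ^3 ≥ 6 and δ^3 ≥ 2/7.
δ ≥ (2/7)^(1/3) ≈ 0.659.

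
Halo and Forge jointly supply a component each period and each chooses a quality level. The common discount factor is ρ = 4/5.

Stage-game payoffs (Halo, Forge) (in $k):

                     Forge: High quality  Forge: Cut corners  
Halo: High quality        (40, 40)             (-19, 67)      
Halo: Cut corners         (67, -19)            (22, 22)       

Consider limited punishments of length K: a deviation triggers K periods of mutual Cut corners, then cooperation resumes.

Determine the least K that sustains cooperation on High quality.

IC: ρ(1−ρ^K)/(1−ρ) ≥ (67−40)/(40−22) = 3/2.
With ρ = 4/5: need 1 − ρ^K ≥ 3/2·(1−4/5)/(4/5), i.e. ρ^K ≤ 0.6250.
Since (4/5)^2 = 0.6400 and (4/5)^3 = 0.5120, the smallest such K is 3.

3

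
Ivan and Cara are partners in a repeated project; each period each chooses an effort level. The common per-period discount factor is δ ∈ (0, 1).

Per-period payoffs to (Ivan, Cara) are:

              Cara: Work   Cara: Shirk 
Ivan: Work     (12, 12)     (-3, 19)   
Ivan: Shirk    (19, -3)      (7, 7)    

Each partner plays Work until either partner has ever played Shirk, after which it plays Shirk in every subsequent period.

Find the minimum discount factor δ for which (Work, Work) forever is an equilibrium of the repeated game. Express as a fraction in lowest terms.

12/(1−δ) ≥ 19 + 7δ/(1−δ)
12 ≥ 19 − 12δ
δ ≥ 7/12.

7/12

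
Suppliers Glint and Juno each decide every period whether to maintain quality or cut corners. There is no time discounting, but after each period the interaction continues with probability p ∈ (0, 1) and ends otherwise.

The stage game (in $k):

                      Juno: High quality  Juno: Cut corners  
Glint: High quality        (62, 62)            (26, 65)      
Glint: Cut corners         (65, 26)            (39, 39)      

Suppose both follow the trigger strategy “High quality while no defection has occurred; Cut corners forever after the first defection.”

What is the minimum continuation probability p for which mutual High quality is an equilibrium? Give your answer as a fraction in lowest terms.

With no time discounting, the continuation probability p plays the role of the discount factor.
Grim-trigger IC: 62/(1−p) ≥ 65 + 39p/(1−p) ⇒ p ≥ (65−62)/(65−39) = 3/26.

3/26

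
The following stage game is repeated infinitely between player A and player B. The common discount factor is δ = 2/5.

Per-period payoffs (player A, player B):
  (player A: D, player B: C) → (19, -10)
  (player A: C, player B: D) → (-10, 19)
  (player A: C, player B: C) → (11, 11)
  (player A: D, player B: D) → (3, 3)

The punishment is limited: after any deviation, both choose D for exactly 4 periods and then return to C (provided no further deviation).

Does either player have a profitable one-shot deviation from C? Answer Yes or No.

Yes

A one-shot deviation gives 19 now, then 3 for 4 periods, then back to 11.
Gain from deviating: (19−11) today; loss: (11−3) in each of the next 4 periods.
No-deviation condition: (11−3)(δ+…+δ^4) ≥ 19−11, i.e. δ+…+δ^4 ≥ 1.
At δ = 2/5: δ+…+δ^4 = 0.6496 < 1.0000.
So cooperation is not sustainable.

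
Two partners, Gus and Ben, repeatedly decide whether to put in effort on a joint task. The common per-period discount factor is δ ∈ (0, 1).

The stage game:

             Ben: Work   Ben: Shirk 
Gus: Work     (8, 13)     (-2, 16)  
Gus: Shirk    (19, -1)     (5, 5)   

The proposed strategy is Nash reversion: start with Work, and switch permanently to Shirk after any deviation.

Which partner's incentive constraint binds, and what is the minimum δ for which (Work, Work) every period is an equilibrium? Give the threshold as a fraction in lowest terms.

Gus: cooperation gives 8 each period; deviation gives 19 once then 5 forever.
  8/(1−δ) ≥ 19 + 5δ/(1−δ) ⇒ δ ≥ 11/14.
Ben: cooperation gives 13 each period; deviation gives 16 once then 5 forever.
  δ ≥ 3/11.
Both must hold, so the binding constraint is Gus's: δ ≥ 11/14.

Gus; δ ≥ 11/14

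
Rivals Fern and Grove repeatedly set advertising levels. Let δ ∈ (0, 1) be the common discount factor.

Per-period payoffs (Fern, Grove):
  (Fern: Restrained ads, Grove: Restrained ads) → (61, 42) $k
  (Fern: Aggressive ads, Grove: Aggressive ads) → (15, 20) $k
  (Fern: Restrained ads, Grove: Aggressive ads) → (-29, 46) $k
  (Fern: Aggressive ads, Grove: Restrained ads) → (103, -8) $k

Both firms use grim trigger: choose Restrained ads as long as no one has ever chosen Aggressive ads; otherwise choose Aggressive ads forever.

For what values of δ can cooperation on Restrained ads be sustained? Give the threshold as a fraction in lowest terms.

Fern's threshold: (103−61)/(103−15) = 21/44.
Grove's threshold: (46−42)/(46−20) = 2/13.
21/44 > 2/13, so Fern binds and δ* = 21/44.

21/44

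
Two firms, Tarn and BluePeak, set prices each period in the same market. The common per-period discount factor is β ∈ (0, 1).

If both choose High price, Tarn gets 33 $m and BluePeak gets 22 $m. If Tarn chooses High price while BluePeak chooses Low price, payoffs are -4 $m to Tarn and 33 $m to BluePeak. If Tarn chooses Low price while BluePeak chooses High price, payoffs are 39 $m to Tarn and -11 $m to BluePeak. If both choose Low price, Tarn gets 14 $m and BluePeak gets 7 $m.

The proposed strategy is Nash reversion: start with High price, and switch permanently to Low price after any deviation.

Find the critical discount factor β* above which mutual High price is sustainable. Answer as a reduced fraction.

For Tarn: deviation gain 39−33 = 6, per-period punishment loss 33−14 = 19. IC gives β ≥ 6/25.
For BluePeak: gain 11, loss 15 per period, so β ≥ 11/26.
The tighter constraint is BluePeak's, so cooperation needs β ≥ 11/26.

11/26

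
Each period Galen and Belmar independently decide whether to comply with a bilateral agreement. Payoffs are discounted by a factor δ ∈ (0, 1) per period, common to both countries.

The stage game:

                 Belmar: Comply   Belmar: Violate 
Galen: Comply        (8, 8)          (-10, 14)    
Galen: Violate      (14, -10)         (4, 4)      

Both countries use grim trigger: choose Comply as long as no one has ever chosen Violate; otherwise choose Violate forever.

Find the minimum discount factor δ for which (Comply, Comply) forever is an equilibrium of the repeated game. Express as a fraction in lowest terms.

3/5

8/(1−δ) ≥ 14 + 4δ/(1−δ)
8 ≥ 14 − 10δ
δ ≥ 6/10 = 3/5.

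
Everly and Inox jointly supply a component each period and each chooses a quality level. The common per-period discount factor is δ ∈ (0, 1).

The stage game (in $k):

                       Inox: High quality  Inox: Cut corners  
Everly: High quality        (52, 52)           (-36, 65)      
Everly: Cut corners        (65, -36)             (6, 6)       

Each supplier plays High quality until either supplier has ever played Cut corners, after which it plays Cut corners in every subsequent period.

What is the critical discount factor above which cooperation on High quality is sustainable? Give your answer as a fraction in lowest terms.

13/59

One-period gain from deviating is 65 − 52 = 13. The loss is 52 − 6 = 46 in every subsequent period, with present value 46·δ/(1−δ).
Deviation is unprofitable when 46·δ/(1−δ) ≥ 13, i.e. δ/(1−δ) ≥ 13/46.
Equivalently δ ≥ 13/(13+46) = 13/59.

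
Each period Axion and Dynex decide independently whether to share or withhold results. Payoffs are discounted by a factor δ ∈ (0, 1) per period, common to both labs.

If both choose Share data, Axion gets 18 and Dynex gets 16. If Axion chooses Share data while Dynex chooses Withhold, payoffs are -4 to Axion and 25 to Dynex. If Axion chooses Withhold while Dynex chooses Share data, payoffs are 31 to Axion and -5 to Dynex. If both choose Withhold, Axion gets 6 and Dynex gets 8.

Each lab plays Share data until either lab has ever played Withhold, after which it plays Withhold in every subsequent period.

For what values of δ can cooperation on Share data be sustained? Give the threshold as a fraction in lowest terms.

9/17

Axion's threshold: (31−18)/(31−6) = 13/25.
Dynex's threshold: (25−16)/(25−8) = 9/17.
13/25 < 9/17, so Dynex binds and δ* = 9/17.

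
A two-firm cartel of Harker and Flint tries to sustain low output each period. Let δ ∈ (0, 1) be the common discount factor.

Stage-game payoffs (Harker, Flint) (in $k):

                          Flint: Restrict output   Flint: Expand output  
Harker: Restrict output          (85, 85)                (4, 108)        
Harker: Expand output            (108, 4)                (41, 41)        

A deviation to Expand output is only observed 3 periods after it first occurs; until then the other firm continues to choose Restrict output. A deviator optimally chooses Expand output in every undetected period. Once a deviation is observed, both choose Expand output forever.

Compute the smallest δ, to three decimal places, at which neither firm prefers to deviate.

0.700

The best deviation is to choose Expand output for all 3 undetected periods, earning 108 each, then 41 forever once detected.
Deviation value: 108(1−δ^3)/(1−δ) + 41δ^3/(1−δ); cooperation value: 85/(1−δ).
IC: 85 ≥ 108(1−δ^3) + 41δ^3 = 108 − 67δ^3.
So δ^3 ≥ 23/67, giving δ ≥ (23/67)^(1/3) ≈ 0.700.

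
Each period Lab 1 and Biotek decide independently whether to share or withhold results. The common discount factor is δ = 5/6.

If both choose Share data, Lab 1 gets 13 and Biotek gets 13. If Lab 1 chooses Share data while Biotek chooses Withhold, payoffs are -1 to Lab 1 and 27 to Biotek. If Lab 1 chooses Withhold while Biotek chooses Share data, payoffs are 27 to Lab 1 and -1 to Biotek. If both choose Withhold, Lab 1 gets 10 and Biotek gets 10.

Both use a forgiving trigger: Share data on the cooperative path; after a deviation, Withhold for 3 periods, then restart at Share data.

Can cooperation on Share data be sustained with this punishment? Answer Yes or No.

No

IC: δ+…+δ^3 ≥ (27−13)/(13−10) = 14/3.
At δ = 5/6: partial sum = 2.1065 < 4.6667. Cooperation not sustainable.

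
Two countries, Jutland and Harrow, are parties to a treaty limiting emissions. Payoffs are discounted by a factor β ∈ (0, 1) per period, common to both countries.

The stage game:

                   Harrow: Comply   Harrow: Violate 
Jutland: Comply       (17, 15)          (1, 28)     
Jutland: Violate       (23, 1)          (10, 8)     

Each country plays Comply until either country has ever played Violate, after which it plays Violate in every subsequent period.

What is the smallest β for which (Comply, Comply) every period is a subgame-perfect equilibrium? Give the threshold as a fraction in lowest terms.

13/20

Jutland: cooperation gives 17 each period; deviation gives 23 once then 10 forever.
  17/(1−β) ≥ 23 + 10β/(1−β) ⇒ β ≥ 6/13.
Harrow: cooperation gives 15 each period; deviation gives 28 once then 8 forever.
  β ≥ 13/20.
Both must hold, so the binding constraint is Harrow's: β ≥ 13/20.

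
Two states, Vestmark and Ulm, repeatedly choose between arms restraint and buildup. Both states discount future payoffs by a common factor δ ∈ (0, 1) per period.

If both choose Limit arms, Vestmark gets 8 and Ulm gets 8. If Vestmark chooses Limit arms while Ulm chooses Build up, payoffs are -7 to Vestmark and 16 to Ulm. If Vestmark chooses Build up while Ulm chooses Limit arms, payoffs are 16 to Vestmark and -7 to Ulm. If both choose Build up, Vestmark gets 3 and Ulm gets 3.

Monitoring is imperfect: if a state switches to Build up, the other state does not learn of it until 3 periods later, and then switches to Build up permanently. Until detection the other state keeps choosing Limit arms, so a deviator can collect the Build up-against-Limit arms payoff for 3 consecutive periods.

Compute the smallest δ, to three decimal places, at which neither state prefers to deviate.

0.851

Deviating for the 3 undetected periods gains 16−8 = 8 per period over cooperation, then loses 8−3 = 5 per period forever once punishment starts.
Gain: 8(1 + δ + … + δ^2); loss: 5·δ^3/(1−δ).
No profitable deviation ⇔ 8(1−δ^3) ≤ 5·δ^3, i.e. δ^3 ≥ 8/(8+5) = 8/13.
Hence δ ≥ (8/13)^(1/3) ≈ 0.851.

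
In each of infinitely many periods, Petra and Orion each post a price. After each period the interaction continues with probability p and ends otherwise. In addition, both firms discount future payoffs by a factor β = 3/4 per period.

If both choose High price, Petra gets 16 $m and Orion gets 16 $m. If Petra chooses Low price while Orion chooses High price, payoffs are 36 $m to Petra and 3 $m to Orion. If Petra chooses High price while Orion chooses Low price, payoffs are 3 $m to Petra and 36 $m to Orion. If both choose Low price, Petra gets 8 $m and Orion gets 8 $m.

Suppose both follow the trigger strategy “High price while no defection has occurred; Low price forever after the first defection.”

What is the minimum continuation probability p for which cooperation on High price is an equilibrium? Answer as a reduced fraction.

Expected continuation weight on next period's payoff is β·p = 3/4·p, which plays the role of the discount factor.
Cooperation requires 3/4·p ≥ (36−16)/(36−8) = 5/7, hence p ≥ 20/21.

20/21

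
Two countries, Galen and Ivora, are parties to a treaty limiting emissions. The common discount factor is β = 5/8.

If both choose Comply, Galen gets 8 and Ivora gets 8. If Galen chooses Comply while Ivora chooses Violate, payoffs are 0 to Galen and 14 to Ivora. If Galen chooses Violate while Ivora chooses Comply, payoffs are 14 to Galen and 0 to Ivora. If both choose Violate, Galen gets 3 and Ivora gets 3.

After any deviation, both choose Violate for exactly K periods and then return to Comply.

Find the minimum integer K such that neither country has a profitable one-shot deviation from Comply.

3

Need Σ_{k=1}^{K} β^k ≥ (14−8)/(8−3) = 1.2000 at β = 5/8.
At K = 2 the sum is 1.0156 < 1.2000; at K = 3 it is 1.2598 ≥ 1.2000.
So the minimum punishment length is K = 3.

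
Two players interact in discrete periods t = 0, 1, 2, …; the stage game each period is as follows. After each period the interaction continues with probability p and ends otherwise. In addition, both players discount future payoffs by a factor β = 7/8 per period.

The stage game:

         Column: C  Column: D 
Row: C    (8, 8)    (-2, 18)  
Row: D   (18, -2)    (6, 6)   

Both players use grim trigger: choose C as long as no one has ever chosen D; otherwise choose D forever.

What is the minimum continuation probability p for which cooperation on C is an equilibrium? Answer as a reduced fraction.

Expected continuation weight on next period's payoff is β·p = 7/8·p, which plays the role of the discount factor.
Cooperation requires 7/8·p ≥ (18−8)/(18−6) = 5/6, hence p ≥ 20/21.

20/21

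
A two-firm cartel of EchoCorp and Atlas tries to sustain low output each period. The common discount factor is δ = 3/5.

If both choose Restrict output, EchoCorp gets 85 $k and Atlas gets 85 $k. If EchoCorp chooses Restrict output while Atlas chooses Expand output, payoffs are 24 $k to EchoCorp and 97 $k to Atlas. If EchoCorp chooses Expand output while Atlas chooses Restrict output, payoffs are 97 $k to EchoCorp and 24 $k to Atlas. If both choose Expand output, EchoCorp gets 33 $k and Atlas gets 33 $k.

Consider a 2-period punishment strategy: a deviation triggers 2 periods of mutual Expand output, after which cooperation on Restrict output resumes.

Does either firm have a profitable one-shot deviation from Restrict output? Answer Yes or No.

Comparing payoff streams over the 3 periods until play realigns: cooperate → 85(1+δ+…+δ^2); deviate → 97 + 33(δ+…+δ^2).
Cooperation is sustained iff (85−33)(δ+…+δ^2) ≥ 97−85.
δ+…+δ^2 = 3/5·(1−(3/5)^2)/(1−3/5) = 0.9600, and (97−85)/(85−33) = 0.2308.
0.9600 ≥ 0.2308, so cooperation is sustainable.

No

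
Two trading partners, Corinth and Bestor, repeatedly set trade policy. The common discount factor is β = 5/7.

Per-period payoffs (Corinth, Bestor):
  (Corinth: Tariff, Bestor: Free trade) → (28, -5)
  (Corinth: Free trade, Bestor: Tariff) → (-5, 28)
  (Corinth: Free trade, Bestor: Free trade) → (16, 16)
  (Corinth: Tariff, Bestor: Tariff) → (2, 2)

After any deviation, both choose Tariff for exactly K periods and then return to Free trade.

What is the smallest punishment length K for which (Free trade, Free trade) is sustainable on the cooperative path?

No profitable deviation requires (16−2)(β+…+β^K) ≥ 28−16, i.e. β+…+β^K ≥ 6/7 ≈ 0.8571.
With β = 5/7, the partial sums are K=1: 0.7143, K=2: 1.2245.
K = 2 is the first length at which the sum reaches 0.8571.

2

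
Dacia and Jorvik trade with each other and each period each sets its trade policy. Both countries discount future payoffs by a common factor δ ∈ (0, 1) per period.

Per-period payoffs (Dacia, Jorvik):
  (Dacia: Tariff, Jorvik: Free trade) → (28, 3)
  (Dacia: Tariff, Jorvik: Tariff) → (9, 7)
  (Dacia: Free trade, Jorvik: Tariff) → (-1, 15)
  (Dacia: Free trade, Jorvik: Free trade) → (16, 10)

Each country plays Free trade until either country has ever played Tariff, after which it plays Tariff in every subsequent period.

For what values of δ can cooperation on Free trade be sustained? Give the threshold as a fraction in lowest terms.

For Dacia: deviation gain 28−16 = 12, per-period punishment loss 16−9 = 7. IC gives δ ≥ 12/19.
For Jorvik: gain 5, loss 3 per period, so δ ≥ 5/8.
The tighter constraint is Dacia's, so cooperation needs δ ≥ 12/19.

12/19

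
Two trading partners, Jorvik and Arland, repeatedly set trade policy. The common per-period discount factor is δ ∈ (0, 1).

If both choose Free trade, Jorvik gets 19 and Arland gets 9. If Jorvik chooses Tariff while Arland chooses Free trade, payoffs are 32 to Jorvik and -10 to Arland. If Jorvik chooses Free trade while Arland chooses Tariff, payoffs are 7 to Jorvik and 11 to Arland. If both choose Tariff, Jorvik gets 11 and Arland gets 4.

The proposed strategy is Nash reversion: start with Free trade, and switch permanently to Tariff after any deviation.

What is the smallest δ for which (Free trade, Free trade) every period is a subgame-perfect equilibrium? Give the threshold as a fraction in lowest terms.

Jorvik: cooperation gives 19 each period; deviation gives 32 once then 11 forever.
  19/(1−δ) ≥ 32 + 11δ/(1−δ) ⇒ δ ≥ 13/21.
Arland: cooperation gives 9 each period; deviation gives 11 once then 4 forever.
  δ ≥ 2/7.
Both must hold, so the binding constraint is Jorvik's: δ ≥ 13/21.

13/21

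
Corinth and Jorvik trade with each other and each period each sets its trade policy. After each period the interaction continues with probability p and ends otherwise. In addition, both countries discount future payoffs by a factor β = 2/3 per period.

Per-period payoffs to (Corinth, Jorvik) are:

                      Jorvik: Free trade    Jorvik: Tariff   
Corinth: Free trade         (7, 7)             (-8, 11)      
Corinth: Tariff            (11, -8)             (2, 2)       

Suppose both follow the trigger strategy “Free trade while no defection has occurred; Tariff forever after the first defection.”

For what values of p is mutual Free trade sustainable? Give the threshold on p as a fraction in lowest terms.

2/3

With continuation probability p and discount β, the effective per-period discount factor is βp.
Grim-trigger IC: βp ≥ (11−7)/(11−2) = 4/9.
So p ≥ (4/9)/(2/3) = 2/3.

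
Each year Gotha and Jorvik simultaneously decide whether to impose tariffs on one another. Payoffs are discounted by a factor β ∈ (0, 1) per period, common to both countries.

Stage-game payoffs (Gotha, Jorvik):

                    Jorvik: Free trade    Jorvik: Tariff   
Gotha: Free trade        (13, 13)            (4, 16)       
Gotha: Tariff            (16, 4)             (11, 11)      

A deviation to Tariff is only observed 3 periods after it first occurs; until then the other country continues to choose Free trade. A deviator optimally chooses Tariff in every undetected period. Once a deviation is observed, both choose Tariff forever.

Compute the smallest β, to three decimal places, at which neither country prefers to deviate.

0.843

A deviator earns 16 for 3 periods, then 11 forever; cooperating earns 13 forever. Multiplying the IC by (1−β):
13 ≥ 16(1−β^3) + 11β^3, so 5·β^3 ≥ 3 and β^3 ≥ 3/5.
β ≥ (3/5)^(1/3) ≈ 0.843.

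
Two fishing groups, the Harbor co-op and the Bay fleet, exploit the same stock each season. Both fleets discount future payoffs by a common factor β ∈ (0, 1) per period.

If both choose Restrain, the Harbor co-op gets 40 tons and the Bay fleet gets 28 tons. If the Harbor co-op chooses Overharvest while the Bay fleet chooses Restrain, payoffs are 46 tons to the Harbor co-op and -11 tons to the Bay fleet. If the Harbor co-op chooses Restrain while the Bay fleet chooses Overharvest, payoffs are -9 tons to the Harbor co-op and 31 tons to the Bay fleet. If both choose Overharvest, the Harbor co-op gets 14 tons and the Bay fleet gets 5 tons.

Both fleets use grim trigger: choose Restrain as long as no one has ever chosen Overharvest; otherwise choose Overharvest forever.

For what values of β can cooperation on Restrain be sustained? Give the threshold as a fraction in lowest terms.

the Harbor co-op's threshold: (46−40)/(46−14) = 3/16.
the Bay fleet's threshold: (31−28)/(31−5) = 3/26.
3/16 > 3/26, so the Harbor co-op binds and β* = 3/16.

3/16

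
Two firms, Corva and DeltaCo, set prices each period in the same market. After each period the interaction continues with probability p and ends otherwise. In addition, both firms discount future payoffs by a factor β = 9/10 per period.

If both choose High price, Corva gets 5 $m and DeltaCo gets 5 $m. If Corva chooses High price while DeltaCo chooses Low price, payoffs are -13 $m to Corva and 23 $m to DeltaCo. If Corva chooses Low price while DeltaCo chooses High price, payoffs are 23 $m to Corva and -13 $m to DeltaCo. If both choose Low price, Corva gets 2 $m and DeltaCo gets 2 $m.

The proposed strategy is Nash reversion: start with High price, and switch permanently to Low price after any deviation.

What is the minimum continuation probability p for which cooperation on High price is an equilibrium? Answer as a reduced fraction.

Expected continuation weight on next period's payoff is β·p = 9/10·p, which plays the role of the discount factor.
Cooperation requires 9/10·p ≥ (23−5)/(23−2) = 6/7, hence p ≥ 20/21.

20/21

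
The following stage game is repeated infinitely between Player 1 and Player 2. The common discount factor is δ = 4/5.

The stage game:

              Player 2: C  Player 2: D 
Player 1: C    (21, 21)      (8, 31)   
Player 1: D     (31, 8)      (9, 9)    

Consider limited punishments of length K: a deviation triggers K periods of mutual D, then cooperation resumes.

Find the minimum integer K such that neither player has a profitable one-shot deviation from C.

2

Need Σ_{k=1}^{K} δ^k ≥ (31−21)/(21−9) = 0.8333 at δ = 4/5.
At K = 1 the sum is 0.8000 < 0.8333; at K = 2 it is 1.4400 ≥ 0.8333.
So the minimum punishment length is K = 2.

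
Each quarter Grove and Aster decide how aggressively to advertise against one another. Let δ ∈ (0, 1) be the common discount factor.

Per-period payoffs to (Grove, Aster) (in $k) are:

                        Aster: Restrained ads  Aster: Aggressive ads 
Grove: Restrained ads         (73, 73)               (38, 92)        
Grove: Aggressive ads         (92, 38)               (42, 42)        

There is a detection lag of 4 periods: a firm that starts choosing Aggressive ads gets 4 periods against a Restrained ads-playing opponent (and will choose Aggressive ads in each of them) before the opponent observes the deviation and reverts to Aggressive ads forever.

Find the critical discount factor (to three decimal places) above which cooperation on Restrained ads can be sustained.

The best deviation is to choose Aggressive ads for all 4 undetected periods, earning 92 each, then 42 forever once detected.
Deviation value: 92(1−δ^4)/(1−δ) + 42δ^4/(1−δ); cooperation value: 73/(1−δ).
IC: 73 ≥ 92(1−δ^4) + 42δ^4 = 92 − 50δ^4.
So δ^4 ≥ 19/50, giving δ ≥ (19/50)^(1/4) ≈ 0.785.

0.785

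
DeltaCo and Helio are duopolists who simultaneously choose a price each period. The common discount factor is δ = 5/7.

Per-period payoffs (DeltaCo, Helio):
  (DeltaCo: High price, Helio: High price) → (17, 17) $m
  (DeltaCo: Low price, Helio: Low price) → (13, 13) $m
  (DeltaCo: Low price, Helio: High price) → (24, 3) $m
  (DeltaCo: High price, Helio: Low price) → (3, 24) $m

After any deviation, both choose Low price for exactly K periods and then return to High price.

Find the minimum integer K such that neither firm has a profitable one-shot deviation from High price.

IC: δ(1−δ^K)/(1−δ) ≥ (24−17)/(17−13) = 7/4.
With δ = 5/7: need 1 − δ^K ≥ 7/4·(1−5/7)/(5/7), i.e. δ^K ≤ 0.3000.
Since (5/7)^3 = 0.3644 and (5/7)^4 = 0.2603, the smallest such K is 4.

4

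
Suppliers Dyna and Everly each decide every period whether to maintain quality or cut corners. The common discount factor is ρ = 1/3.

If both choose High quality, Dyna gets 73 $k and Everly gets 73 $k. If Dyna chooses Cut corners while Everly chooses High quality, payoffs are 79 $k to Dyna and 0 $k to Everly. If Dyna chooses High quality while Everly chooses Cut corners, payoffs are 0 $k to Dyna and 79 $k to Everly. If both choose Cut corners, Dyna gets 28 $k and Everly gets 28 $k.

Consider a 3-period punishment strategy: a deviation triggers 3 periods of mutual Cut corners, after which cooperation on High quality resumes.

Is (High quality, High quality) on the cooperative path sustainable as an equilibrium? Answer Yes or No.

Yes

IC: ρ+…+ρ^3 ≥ (79−73)/(73−28) = 2/15.
At ρ = 1/3: partial sum = 0.4815 ≥ 0.1333. Cooperation sustainable.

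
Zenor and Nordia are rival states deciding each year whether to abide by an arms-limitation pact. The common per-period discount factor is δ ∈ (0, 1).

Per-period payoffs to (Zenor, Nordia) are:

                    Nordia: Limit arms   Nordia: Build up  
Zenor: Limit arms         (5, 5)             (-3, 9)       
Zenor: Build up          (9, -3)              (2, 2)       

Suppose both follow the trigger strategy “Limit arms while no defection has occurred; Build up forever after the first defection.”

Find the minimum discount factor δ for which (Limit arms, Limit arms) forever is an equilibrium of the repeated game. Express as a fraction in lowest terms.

Cooperation forever yields 5 each period: 5/(1−δ).
Deviating yields 9 once, then 2 forever: 9 + 2δ/(1−δ).
No profitable deviation requires 5/(1−δ) ≥ 9 + 2δ/(1−δ).
Multiplying by (1−δ): 5 ≥ 9(1−δ) + 2δ = 9 − 7δ.
So 7δ ≥ 4, i.e. δ ≥ 4/7.

4/7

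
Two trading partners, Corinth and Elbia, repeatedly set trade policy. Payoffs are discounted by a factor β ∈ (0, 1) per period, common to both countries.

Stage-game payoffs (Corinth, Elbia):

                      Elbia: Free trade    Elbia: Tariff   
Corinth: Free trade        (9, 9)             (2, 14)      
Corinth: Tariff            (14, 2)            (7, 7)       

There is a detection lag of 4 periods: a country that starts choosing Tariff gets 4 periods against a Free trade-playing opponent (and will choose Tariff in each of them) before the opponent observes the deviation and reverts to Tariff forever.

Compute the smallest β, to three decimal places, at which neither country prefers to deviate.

0.919

The best deviation is to choose Tariff for all 4 undetected periods, earning 14 each, then 7 forever once detected.
Deviation value: 14(1−β^4)/(1−β) + 7β^4/(1−β); cooperation value: 9/(1−β).
IC: 9 ≥ 14(1−β^4) + 7β^4 = 14 − 7β^4.
So β^4 ≥ 5/7, giving β ≥ (5/7)^(1/4) ≈ 0.919.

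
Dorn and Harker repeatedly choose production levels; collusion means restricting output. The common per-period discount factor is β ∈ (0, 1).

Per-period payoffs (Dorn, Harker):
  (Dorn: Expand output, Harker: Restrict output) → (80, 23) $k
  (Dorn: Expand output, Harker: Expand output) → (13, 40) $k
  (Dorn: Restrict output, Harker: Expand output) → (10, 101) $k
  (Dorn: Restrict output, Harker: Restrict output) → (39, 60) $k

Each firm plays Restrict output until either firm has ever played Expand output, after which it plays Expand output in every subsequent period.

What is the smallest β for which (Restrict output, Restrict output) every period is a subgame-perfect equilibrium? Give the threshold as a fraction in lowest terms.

41/61

Dorn: cooperation gives 39 each period; deviation gives 80 once then 13 forever.
  39/(1−β) ≥ 80 + 13β/(1−β) ⇒ β ≥ 41/67.
Harker: cooperation gives 60 each period; deviation gives 101 once then 40 forever.
  β ≥ 41/61.
Both must hold, so the binding constraint is Harker's: β ≥ 41/61.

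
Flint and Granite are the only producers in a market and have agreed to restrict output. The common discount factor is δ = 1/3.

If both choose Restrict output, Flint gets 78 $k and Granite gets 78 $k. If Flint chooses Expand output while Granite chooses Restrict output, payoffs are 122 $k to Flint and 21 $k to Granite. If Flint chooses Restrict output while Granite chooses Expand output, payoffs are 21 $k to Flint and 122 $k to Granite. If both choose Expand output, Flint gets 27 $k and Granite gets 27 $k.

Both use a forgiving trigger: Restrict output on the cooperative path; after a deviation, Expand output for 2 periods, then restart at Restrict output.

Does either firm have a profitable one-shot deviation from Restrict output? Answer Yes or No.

A one-shot deviation gives 122 now, then 27 for 2 periods, then back to 78.
Gain from deviating: (122−78) today; loss: (78−27) in each of the next 2 periods.
No-deviation condition: (78−27)(δ+…+δ^2) ≥ 122−78, i.e. δ+…+δ^2 ≥ 44/51.
At δ = 1/3: δ+…+δ^2 = 0.4444 < 0.8627.
So cooperation is not sustainable.

Yes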